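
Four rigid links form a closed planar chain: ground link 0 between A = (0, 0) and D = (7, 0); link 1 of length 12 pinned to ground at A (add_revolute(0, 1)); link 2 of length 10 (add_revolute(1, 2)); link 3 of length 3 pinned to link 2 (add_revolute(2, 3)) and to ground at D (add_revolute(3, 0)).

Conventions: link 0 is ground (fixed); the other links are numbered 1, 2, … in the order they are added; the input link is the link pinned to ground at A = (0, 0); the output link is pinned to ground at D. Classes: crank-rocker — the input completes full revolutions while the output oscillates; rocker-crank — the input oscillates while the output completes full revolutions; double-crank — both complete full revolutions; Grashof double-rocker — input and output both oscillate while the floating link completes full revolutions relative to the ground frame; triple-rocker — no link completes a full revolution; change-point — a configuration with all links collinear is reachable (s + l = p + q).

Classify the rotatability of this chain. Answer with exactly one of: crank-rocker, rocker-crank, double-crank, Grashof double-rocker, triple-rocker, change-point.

lengths: ground=7, input=12, coupler=10, output=3
sorted: s=3 (shortest), l=12 (longest), p+q=17
s + l = 15 vs p + q = 17
s + l < p + q (Grashof) with shortest = output link → rocker-crank

rocker-crank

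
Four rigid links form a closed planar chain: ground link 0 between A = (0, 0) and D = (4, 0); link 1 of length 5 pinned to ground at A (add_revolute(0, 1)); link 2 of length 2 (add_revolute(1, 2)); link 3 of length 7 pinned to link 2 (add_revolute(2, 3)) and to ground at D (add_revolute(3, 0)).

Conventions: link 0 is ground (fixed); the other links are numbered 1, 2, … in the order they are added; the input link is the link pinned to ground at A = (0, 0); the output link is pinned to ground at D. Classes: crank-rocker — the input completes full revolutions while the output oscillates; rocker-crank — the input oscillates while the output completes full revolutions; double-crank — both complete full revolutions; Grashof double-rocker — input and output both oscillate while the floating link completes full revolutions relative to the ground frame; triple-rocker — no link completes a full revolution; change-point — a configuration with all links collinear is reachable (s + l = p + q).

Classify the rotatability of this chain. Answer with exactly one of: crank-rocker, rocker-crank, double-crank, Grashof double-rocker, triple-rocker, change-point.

lengths: ground=4, input=5, coupler=2, output=7
sorted: s=2 (shortest), l=7 (longest), p+q=9
s + l = 9 vs p + q = 9
s + l = p + q → change-point (collinear configuration reachable)

change-point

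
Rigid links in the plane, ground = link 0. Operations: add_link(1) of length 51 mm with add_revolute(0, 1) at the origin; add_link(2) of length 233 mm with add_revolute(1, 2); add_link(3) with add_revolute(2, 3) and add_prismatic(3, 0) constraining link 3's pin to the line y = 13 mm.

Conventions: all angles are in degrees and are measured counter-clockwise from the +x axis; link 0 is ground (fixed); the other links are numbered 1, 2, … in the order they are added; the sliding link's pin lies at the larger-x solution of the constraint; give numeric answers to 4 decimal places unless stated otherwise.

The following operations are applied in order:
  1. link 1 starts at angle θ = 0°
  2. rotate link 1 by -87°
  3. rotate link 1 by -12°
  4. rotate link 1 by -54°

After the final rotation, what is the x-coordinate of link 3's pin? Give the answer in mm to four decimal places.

geometry: r = 51 mm, L = 233 mm, e = 13 mm; θ starts at 0°
rotate link 1 by -87°: θ ← 0° -87° = -87°
rotate link 1 by -12°: θ ← -87° -12° = -99°
rotate link 1 by -54°: θ ← -99° -54° = -153°
crank pin P = (r cos θ, r sin θ) = (-45.441333, -23.153515)
h = r sin θ − e = -23.153515 − 13 = -36.153515
x = r cos θ + √(L² − h²) = -45.441333 + 230.178025 = 184.736693

184.7367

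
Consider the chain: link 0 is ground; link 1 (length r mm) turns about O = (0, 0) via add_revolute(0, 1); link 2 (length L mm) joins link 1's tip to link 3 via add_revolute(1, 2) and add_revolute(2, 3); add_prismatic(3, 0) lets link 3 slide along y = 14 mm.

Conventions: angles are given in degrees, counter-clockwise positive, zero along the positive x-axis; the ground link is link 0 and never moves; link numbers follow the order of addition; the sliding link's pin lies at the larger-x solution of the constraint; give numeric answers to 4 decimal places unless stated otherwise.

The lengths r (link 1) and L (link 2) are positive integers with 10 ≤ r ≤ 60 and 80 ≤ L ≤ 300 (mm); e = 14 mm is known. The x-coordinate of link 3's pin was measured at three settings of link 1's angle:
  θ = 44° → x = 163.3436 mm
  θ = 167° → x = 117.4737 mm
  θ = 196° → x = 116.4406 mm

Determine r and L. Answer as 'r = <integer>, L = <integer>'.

constraint per measurement: (x − r cos θ)² + (r sin θ − e)² = L²
subtracting the θ₁ and θ₂ equations cancels the r² and L² terms:
r = (x₁² − x₂²) / (2[(x₁cos θ₁ + e sin θ₁) − (x₂cos θ₂ + e sin θ₂)]) = 27.0000 → r = 27
L² = (x₁ − r cos θ₁)² + (r sin θ₁ − e)² = 20735.9941 → L = 144.0000 → L = 144
check at θ₃=196°: x = 116.4406 (printed 116.4406) ✓

r = 27, L = 144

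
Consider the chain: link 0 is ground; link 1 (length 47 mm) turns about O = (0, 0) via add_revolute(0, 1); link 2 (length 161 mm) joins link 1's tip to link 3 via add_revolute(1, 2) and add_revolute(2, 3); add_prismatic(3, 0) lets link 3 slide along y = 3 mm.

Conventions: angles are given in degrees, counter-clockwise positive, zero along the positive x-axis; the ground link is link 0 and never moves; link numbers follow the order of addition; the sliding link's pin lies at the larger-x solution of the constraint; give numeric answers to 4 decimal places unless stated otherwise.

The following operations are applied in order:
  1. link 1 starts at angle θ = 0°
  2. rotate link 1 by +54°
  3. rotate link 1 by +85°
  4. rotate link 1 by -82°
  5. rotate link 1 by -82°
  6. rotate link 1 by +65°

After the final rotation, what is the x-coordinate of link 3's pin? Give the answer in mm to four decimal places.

geometry: r = 47 mm, L = 161 mm, e = 3 mm; θ starts at 0°
rotate link 1 by +54°: θ ← 0° +54° = 54°
rotate link 1 by +85°: θ ← 54° +85° = 139°
rotate link 1 by -82°: θ ← 139° -82° = 57°
rotate link 1 by -82°: θ ← 57° -82° = -25°
rotate link 1 by +65°: θ ← -25° +65° = 40°
crank pin P = (r cos θ, r sin θ) = (36.004089, 30.211018)
h = r sin θ − e = 30.211018 − 3 = 27.211018
x = r cos θ + √(L² − h²) = 36.004089 + 158.683838 = 194.687927

194.6879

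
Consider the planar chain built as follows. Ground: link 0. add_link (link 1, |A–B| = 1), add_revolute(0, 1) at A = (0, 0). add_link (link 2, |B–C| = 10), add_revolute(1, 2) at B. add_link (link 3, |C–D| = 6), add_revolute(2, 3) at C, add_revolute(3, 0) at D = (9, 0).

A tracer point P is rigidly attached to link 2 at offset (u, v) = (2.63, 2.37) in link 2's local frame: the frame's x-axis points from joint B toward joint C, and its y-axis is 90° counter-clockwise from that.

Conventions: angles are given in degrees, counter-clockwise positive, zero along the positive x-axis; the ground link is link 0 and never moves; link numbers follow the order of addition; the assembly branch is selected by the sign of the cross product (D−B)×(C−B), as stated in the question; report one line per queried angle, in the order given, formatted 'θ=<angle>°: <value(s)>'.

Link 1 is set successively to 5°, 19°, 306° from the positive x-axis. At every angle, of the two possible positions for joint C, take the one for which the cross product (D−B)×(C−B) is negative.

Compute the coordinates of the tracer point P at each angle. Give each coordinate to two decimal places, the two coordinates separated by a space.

A=(0,0), D=(9.00,0)
θ=5°: B = A + 1.00·(cos5°, sin5°) = (0.9962, 0.0872)
θ=5°: |BD| = 8.0043
θ=5°: circle(B,10.00) ∩ circle(D,6.00): a=8.0000, h=6.0000
θ=5°:   candidates: C₊=(9.0611,5.9997) cross=48.026; C₋=(8.9304,-5.9996) cross=-48.026
θ=5°:   branch - wants cross < 0 → take C=(8.9304,-5.9996) (cross=-48.026)
θ=5°: ex = (C−B)/|BC| = (0.7934,-0.6087); ey = (0.6087,0.7934)
θ=5°: P = B + 2.63·ex + 2.37·ey = (4.5254,0.3667)
θ=19°: B = A + 1.00·(cos19°, sin19°) = (0.9455, 0.3256)
θ=19°: |BD| = 8.0611
θ=19°: circle(B,10.00) ∩ circle(D,6.00): a=8.0002, h=5.9997
θ=19°:   candidates: C₊=(9.1815,5.9973) cross=48.364; C₋=(8.6969,-5.9923) cross=-48.364
θ=19°:   branch - wants cross < 0 → take C=(8.6969,-5.9923) (cross=-48.364)
θ=19°: ex = (C−B)/|BC| = (0.7751,-0.6318); ey = (0.6318,0.7751)
θ=19°: P = B + 2.63·ex + 2.37·ey = (4.4815,0.5010)
θ=306°: B = A + 1.00·(cos306°, sin306°) = (0.5878, -0.8090)
θ=306°: |BD| = 8.4510
θ=306°: circle(B,10.00) ∩ circle(D,6.00): a=8.0120, h=5.9839
θ=306°:   candidates: C₊=(7.9902,5.9144) cross=50.570; C₋=(9.1359,-5.9985) cross=-50.570
θ=306°:   branch - wants cross < 0 → take C=(9.1359,-5.9985) (cross=-50.570)
θ=306°: ex = (C−B)/|BC| = (0.8548,-0.5189); ey = (0.5189,0.8548)
θ=306°: P = B + 2.63·ex + 2.37·ey = (4.0658,-0.1479)

θ=5°: 4.53 0.37
θ=19°: 4.48 0.50
θ=306°: 4.07 -0.15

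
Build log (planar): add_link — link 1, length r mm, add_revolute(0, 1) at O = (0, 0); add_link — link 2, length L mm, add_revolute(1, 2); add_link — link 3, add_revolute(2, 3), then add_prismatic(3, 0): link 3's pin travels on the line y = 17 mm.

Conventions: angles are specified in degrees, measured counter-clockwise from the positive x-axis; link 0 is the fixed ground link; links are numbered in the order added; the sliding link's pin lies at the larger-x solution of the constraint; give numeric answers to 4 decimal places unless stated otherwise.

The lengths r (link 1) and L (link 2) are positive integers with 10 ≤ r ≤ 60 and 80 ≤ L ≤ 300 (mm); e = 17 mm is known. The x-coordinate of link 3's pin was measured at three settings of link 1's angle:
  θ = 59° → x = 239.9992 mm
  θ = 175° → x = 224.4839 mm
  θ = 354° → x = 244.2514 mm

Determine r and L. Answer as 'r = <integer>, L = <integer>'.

constraint per measurement: (x − r cos θ)² + (r sin θ − e)² = L²
subtracting the θ₁ and θ₂ equations cancels the r² and L² terms:
r = (x₁² − x₂²) / (2[(x₁cos θ₁ + e sin θ₁) − (x₂cos θ₂ + e sin θ₂)]) = 10.0000 → r = 10
L² = (x₁ − r cos θ₁)² + (r sin θ₁ − e)² = 55225.0046 → L = 235.0000 → L = 235
check at θ₃=354°: x = 244.2514 (printed 244.2514) ✓

r = 10, L = 235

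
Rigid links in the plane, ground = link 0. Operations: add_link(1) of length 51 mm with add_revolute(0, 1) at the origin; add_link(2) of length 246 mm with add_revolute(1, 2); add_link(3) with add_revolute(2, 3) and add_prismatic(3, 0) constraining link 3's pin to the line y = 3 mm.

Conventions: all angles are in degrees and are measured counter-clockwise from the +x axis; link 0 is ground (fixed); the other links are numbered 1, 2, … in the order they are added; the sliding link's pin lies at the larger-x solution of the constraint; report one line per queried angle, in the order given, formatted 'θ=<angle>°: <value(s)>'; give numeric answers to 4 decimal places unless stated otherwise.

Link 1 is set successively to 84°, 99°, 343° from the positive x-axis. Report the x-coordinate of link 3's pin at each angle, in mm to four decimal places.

geometry: r = 51 mm, L = 246 mm, e = 3 mm
θ=84°: crank pin P = (r cos θ, r sin θ) = (5.330952, 50.720617)
θ=84°: h = r sin θ − e = 50.720617 − 3 = 47.720617
θ=84°: x = r cos θ + √(L² − h²) = 5.330952 + 241.327045 = 246.657997
θ=99°: crank pin P = (r cos θ, r sin θ) = (-7.978158, 50.372105)
θ=99°: h = r sin θ − e = 50.372105 − 3 = 47.372105
θ=99°: x = r cos θ + √(L² − h²) = -7.978158 + 241.395699 = 233.417542
θ=343°: crank pin P = (r cos θ, r sin θ) = (48.771543, -14.910957)
θ=343°: h = r sin θ − e = -14.910957 − 3 = -17.910957
θ=343°: x = r cos θ + √(L² − h²) = 48.771543 + 245.347096 = 294.118639

θ=84°: 246.6580
θ=99°: 233.4175
θ=343°: 294.1186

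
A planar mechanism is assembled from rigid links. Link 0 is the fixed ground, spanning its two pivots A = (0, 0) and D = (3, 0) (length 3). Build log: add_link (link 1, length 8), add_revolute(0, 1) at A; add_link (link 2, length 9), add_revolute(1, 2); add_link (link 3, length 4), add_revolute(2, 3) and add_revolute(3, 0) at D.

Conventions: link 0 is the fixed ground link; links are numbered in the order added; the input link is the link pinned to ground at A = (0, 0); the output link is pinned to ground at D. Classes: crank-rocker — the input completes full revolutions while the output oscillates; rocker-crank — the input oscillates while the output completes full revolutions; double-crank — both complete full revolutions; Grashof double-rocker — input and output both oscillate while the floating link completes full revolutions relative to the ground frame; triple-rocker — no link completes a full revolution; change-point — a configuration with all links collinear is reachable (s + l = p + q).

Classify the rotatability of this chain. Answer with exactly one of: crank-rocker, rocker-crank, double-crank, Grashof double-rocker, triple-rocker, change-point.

lengths: ground=3, input=8, coupler=9, output=4
sorted: s=3 (shortest), l=9 (longest), p+q=12
s + l = 12 vs p + q = 12
s + l = p + q → change-point (collinear configuration reachable)

change-point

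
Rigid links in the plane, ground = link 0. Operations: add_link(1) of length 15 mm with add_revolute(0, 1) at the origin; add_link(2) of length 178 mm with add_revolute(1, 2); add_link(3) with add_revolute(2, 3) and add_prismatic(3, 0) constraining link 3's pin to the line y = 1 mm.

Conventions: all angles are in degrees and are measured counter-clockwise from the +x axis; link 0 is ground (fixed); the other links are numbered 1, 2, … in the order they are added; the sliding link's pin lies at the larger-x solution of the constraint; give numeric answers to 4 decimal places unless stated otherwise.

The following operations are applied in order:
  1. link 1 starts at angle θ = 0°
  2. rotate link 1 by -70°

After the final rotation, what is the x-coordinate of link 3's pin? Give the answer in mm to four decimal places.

geometry: r = 15 mm, L = 178 mm, e = 1 mm; θ starts at 0°
rotate link 1 by -70°: θ ← 0° -70° = -70°
crank pin P = (r cos θ, r sin θ) = (5.130302, -14.095389)
h = r sin θ − e = -14.095389 − 1 = -15.095389
x = r cos θ + √(L² − h²) = 5.130302 + 177.358759 = 182.489061

182.4891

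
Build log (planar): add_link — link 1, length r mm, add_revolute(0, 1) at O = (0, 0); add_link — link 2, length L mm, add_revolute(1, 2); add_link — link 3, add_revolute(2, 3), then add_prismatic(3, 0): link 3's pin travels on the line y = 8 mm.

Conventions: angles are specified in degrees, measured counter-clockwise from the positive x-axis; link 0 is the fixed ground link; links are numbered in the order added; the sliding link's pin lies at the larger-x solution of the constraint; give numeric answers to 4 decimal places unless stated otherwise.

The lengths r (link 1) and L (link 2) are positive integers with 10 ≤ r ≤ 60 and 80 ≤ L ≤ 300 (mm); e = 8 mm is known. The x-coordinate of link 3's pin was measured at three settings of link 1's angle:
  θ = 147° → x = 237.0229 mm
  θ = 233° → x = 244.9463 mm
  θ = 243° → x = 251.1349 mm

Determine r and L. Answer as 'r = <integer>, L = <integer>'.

constraint per measurement: (x − r cos θ)² + (r sin θ − e)² = L²
subtracting the θ₁ and θ₂ equations cancels the r² and L² terms:
r = (x₁² − x₂²) / (2[(x₁cos θ₁ + e sin θ₁) − (x₂cos θ₂ + e sin θ₂)]) = 47.0004 → r = 47
L² = (x₁ − r cos θ₁)² + (r sin θ₁ − e)² = 76728.9948 → L = 277.0000 → L = 277
check at θ₃=243°: x = 251.1349 (printed 251.1349) ✓

r = 47, L = 277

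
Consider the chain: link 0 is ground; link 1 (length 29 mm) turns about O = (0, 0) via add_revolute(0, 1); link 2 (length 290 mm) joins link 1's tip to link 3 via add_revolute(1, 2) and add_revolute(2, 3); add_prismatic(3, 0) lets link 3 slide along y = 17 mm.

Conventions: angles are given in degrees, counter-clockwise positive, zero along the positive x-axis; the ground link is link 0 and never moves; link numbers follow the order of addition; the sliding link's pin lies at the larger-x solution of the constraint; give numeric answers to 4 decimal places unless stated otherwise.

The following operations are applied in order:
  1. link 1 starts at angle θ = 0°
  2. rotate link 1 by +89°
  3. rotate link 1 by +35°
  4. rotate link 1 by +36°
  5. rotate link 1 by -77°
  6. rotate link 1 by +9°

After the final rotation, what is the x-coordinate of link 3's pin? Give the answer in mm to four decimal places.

geometry: r = 29 mm, L = 290 mm, e = 17 mm; θ starts at 0°
rotate link 1 by +89°: θ ← 0° +89° = 89°
rotate link 1 by +35°: θ ← 89° +35° = 124°
rotate link 1 by +36°: θ ← 124° +36° = 160°
rotate link 1 by -77°: θ ← 160° -77° = 83°
rotate link 1 by +9°: θ ← 83° +9° = 92°
crank pin P = (r cos θ, r sin θ) = (-1.012085, 28.982334)
h = r sin θ − e = 28.982334 − 17 = 11.982334
x = r cos θ + √(L² − h²) = -1.012085 + 289.752349 = 288.740263

288.7403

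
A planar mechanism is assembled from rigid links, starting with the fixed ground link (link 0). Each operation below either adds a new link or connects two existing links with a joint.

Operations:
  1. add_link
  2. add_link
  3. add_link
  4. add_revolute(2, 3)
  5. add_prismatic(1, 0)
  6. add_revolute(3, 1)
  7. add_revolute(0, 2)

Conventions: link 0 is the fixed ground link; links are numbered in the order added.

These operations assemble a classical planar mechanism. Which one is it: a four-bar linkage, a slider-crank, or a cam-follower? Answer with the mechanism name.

links: 4 (incl. ground); joints: 3 revolute, 1 prismatic, 0 higher (cam) pair, forming one closed loop
4 links, 3 revolutes + 1 prismatic in one loop → slider-crank

slider-crank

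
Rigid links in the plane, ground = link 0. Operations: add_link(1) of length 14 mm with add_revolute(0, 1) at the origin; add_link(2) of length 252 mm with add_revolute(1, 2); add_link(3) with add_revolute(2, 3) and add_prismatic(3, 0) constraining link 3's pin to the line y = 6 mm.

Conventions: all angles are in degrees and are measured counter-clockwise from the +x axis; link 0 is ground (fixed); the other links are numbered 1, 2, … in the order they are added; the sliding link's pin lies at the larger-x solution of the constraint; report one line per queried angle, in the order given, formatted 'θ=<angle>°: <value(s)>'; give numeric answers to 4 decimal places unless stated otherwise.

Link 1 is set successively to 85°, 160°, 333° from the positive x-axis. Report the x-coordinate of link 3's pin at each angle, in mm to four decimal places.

geometry: r = 14 mm, L = 252 mm, e = 6 mm
θ=85°: crank pin P = (r cos θ, r sin θ) = (1.220180, 13.946726)
θ=85°: h = r sin θ − e = 13.946726 − 6 = 7.946726
θ=85°: x = r cos θ + √(L² − h²) = 1.220180 + 251.874670 = 253.094851
θ=160°: crank pin P = (r cos θ, r sin θ) = (-13.155697, 4.788282)
θ=160°: h = r sin θ − e = 4.788282 − 6 = -1.211718
θ=160°: x = r cos θ + √(L² − h²) = -13.155697 + 251.997087 = 238.841390
θ=333°: crank pin P = (r cos θ, r sin θ) = (12.474091, -6.355867)
θ=333°: h = r sin θ − e = -6.355867 − 6 = -12.355867
θ=333°: x = r cos θ + √(L² − h²) = 12.474091 + 251.696906 = 264.170997

θ=85°: 253.0949
θ=160°: 238.8414
θ=333°: 264.1710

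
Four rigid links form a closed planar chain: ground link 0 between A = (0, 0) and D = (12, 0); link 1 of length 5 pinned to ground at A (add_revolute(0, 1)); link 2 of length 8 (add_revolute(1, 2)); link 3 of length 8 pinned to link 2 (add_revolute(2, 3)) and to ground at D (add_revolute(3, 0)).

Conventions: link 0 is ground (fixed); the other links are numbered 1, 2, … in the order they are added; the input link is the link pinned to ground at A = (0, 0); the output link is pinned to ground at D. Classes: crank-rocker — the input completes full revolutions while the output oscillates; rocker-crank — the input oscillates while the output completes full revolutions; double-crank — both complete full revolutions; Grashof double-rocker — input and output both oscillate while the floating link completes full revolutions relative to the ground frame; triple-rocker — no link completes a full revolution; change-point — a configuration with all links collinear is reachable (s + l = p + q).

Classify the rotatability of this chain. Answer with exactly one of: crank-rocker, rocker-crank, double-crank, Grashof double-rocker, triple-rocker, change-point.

lengths: ground=12, input=5, coupler=8, output=8
sorted: s=5 (shortest), l=12 (longest), p+q=16
s + l = 17 vs p + q = 16
s + l > p + q → non-Grashof → no link fully rotates → triple-rocker

triple-rocker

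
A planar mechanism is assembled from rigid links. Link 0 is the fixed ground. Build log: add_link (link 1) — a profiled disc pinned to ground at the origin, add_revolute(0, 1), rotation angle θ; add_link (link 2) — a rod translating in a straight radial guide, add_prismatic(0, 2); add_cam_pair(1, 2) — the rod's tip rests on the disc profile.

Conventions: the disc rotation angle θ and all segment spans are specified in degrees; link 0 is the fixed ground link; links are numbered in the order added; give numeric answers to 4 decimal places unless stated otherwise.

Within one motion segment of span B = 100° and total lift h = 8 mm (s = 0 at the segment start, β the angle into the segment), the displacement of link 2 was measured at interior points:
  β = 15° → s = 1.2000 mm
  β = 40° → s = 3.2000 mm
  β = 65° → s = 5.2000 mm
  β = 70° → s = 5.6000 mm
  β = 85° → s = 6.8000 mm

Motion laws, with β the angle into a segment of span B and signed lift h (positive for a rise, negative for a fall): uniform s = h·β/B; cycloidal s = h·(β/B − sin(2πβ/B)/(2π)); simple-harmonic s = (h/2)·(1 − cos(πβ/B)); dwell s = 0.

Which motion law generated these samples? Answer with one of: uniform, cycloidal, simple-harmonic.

candidates at β/B = r: uniform s = h·r (linear in β); cycloidal s = h·(r − sin(2πr)/(2π)); simple-harmonic s = (h/2)(1 − cos(πr))
β=15°: printed 1.2000 | uniform 1.2000, cycloidal 0.1699, simple-harmonic 0.4360
β=40°: printed 3.2000 | uniform 3.2000, cycloidal 2.4516, simple-harmonic 2.7639
β=65°: printed 5.2000 | uniform 5.2000, cycloidal 6.2301, simple-harmonic 5.8160
β=70°: printed 5.6000 | uniform 5.6000, cycloidal 6.8109, simple-harmonic 6.3511
β=85°: printed 6.8000 | uniform 6.8000, cycloidal 7.8301, simple-harmonic 7.5640
only one law matches every sample → uniform

uniform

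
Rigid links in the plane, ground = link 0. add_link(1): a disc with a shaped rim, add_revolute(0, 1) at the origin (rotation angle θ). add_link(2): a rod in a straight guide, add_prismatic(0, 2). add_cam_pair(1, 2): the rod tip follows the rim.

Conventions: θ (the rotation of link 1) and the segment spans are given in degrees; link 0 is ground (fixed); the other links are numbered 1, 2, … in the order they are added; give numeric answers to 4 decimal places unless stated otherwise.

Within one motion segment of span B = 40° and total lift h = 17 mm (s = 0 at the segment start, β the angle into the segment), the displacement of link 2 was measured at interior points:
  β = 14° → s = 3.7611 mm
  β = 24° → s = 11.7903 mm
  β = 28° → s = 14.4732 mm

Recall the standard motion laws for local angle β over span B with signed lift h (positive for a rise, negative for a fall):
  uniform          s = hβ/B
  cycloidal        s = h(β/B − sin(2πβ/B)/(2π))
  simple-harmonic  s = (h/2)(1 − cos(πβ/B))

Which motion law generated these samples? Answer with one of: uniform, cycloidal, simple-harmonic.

candidates at β/B = r: uniform s = h·r (linear in β); cycloidal s = h·(r − sin(2πr)/(2π)); simple-harmonic s = (h/2)(1 − cos(πr))
β=14°: printed 3.7611 | uniform 5.9500, cycloidal 3.7611, simple-harmonic 4.6411
β=24°: printed 11.7903 | uniform 10.2000, cycloidal 11.7903, simple-harmonic 11.1266
β=28°: printed 14.4732 | uniform 11.9000, cycloidal 14.4732, simple-harmonic 13.4962
only one law matches every sample → cycloidal

cycloidal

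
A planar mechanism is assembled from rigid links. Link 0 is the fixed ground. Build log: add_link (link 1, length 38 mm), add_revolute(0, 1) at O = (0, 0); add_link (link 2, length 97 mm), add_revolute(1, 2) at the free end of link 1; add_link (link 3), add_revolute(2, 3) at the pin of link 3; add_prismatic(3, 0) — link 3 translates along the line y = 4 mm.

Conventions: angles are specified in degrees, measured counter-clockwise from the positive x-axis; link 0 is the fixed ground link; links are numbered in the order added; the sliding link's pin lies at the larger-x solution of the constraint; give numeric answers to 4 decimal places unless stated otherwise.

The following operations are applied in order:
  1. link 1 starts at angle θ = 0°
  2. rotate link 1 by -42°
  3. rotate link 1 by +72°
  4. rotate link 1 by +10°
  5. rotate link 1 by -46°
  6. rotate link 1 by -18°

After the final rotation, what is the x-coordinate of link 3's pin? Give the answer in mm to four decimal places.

geometry: r = 38 mm, L = 97 mm, e = 4 mm; θ starts at 0°
rotate link 1 by -42°: θ ← 0° -42° = -42°
rotate link 1 by +72°: θ ← -42° +72° = 30°
rotate link 1 by +10°: θ ← 30° +10° = 40°
rotate link 1 by -46°: θ ← 40° -46° = -6°
rotate link 1 by -18°: θ ← -6° -18° = -24°
crank pin P = (r cos θ, r sin θ) = (34.714727, -15.455992)
h = r sin θ − e = -15.455992 − 4 = -19.455992
x = r cos θ + √(L² − h²) = 34.714727 + 95.028755 = 129.743483

129.7435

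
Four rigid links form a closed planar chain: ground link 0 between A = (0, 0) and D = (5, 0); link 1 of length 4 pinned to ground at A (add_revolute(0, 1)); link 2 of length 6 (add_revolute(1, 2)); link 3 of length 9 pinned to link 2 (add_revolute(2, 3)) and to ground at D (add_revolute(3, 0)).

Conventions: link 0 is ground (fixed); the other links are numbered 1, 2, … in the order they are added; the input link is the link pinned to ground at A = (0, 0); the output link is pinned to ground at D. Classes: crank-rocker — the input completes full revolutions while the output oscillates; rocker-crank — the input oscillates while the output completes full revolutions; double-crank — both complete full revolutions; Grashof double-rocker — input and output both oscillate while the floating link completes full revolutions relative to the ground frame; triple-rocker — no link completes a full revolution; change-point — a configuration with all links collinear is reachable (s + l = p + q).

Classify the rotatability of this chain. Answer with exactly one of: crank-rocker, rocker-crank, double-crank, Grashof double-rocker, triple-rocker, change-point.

lengths: ground=5, input=4, coupler=6, output=9
sorted: s=4 (shortest), l=9 (longest), p+q=11
s + l = 13 vs p + q = 11
s + l > p + q → non-Grashof → no link fully rotates → triple-rocker

triple-rocker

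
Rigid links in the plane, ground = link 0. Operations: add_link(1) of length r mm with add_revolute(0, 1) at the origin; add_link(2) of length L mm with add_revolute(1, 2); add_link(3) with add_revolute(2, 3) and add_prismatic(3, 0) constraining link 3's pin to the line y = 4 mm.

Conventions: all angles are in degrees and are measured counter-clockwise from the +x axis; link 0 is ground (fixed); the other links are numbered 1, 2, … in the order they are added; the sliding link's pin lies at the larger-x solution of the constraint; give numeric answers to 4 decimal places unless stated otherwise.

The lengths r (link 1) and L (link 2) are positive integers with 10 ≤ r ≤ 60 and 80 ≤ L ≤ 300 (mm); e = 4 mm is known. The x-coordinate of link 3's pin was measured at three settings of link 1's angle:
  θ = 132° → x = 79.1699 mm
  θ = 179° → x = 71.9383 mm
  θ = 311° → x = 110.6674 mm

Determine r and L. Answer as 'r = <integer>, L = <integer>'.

constraint per measurement: (x − r cos θ)² + (r sin θ − e)² = L²
subtracting the θ₁ and θ₂ equations cancels the r² and L² terms:
r = (x₁² − x₂²) / (2[(x₁cos θ₁ + e sin θ₁) − (x₂cos θ₂ + e sin θ₂)]) = 25.0000 → r = 25
L² = (x₁ − r cos θ₁)² + (r sin θ₁ − e)² = 9408.9943 → L = 97.0000 → L = 97
check at θ₃=311°: x = 110.6674 (printed 110.6674) ✓

r = 25, L = 97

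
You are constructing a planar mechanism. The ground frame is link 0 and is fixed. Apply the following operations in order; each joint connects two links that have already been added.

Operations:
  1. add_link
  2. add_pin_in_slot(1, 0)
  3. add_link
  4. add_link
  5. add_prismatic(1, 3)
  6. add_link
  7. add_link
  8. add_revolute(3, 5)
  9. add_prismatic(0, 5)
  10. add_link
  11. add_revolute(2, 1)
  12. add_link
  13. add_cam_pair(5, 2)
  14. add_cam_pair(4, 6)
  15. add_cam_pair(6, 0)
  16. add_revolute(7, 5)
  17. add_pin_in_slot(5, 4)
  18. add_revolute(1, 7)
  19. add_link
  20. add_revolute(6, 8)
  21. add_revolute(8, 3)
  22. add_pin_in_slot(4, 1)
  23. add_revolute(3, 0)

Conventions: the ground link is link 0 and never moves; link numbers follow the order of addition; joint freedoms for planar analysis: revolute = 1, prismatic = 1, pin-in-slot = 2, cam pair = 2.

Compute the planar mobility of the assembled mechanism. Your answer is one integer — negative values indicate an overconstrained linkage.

ground; <1,0,0>
#1 <2,0,0>
PS:1↔0 J2 <2,0,1>
#2 <3,0,1>
#3 <4,0,1>
P:1↔3 J1 <4,1,1>
#4 <5,1,1>
#5 <6,1,1>
R:3↔5 J1 <6,2,1>
P:0↔5 J1 <6,3,1>
#6 <7,3,1>
R:2↔1 J1 <7,4,1>
#7 <8,4,1>
C:5↔2 J2 <8,4,2>
C:4↔6 J2 <8,4,3>
C:6↔0 J2 <8,4,4>
R:7↔5 J1 <8,5,4>
PS:5↔4 J2 <8,5,5>
R:1↔7 J1 <8,6,5>
#8 <9,6,5>
R:6↔8 J1 <9,7,5>
R:8↔3 J1 <9,8,5>
PS:4↔1 J2 <9,8,6>
R:3↔0 J1 <9,9,6>
3×8 − 2×9 − 1×6 = 0

M = 0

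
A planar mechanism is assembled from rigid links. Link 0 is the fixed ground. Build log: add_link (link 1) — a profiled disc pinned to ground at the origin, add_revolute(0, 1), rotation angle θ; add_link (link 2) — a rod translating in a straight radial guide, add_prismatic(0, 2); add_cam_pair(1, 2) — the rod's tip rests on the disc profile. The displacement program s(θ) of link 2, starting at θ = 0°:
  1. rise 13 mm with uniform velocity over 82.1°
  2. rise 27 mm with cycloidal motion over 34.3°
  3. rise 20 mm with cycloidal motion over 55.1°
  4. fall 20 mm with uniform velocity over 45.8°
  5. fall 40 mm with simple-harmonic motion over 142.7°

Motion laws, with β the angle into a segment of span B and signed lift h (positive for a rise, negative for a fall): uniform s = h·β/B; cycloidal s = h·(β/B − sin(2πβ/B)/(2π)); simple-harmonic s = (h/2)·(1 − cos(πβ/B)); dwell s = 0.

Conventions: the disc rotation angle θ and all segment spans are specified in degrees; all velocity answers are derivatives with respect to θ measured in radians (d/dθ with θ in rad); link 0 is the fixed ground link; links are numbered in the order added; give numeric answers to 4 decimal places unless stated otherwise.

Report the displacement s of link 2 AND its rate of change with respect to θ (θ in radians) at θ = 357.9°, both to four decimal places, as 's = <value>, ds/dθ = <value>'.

seg 1 [0°–82.1°] uniform, h=13: full span → s += 13 → s = 13.0000
seg 2 [82.1°–116.4°] cycloidal, h=27: full span → s += 27 → s = 40.0000
seg 3 [116.4°–171.5°] cycloidal, h=20: full span → s += 20 → s = 60.0000
seg 4 [171.5°–217.3°] uniform, h=-20: full span → s += -20 → s = 40.0000
seg 5 [217.3°–360°] simple-harmonic, h=-40: θ=357.9° here. β=140.6, B=142.7. -40/2·(1 − cos(π·0.9853)) = -39.9786 → s = 0.0214
velocity in seg [217.3°–360°] (simple-harmonic), θ in radians: β = 140.6° = 2.4539 rad, B = 142.7° = 2.4906 rad; ds/dθ = (πh/(2B)) sin(πβ/B) = (π·(-40)/(2·2.4906)) sin(π·0.9853) = -1.165921 mm/rad

s = 0.0214, ds/dθ = -1.1659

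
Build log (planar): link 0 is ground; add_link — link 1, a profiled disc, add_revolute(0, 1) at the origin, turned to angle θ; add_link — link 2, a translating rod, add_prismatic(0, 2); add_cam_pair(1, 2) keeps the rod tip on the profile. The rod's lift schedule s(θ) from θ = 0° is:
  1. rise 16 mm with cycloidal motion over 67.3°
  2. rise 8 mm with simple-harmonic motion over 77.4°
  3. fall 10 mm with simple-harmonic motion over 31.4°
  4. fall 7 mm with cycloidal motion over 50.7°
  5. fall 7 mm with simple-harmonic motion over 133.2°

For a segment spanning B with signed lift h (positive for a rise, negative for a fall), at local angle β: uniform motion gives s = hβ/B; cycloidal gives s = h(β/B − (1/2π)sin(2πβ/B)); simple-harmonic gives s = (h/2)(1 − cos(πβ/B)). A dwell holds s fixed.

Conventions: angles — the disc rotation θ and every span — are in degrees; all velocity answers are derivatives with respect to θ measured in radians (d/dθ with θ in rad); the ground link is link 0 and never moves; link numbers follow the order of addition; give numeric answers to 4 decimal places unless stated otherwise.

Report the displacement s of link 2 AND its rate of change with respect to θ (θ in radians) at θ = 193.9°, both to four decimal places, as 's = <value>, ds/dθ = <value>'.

seg 1 [0°–67.3°] cycloidal, h=16: full span → s += 16 → s = 16.0000
seg 2 [67.3°–144.7°] simple-harmonic, h=8: full span → s += 8 → s = 24.0000
seg 3 [144.7°–176.1°] simple-harmonic, h=-10: full span → s += -10 → s = 14.0000
seg 4 [176.1°–226.8°] cycloidal, h=-7: θ=193.9° here. β=17.8, B=50.7. -7·(0.3511 − sin(2π·0.3511)/(2π)) = -1.5608 → s = 12.4392
velocity in seg [176.1°–226.8°] (cycloidal), θ in radians: β = 17.8° = 0.3107 rad, B = 50.7° = 0.8849 rad; ds/dθ = (h/B)(1 − cos(2πβ/B)) = ((-7)/0.8849)(1 − cos(2π·0.3511)) = -12.603943 mm/rad

s = 12.4392, ds/dθ = -12.6039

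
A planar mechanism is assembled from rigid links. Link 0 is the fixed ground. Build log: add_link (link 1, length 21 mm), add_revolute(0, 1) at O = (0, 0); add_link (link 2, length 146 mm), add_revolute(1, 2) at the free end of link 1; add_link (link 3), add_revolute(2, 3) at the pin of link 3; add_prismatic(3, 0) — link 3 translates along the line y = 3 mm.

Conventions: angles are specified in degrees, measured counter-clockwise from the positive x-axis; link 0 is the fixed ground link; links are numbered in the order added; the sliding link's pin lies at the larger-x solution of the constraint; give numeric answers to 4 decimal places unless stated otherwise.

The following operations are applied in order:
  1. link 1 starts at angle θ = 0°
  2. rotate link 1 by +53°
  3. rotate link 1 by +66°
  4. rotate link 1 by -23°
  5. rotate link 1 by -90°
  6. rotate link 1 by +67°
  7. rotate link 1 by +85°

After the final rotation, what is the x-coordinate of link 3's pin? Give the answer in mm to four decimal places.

geometry: r = 21 mm, L = 146 mm, e = 3 mm; θ starts at 0°
rotate link 1 by +53°: θ ← 0° +53° = 53°
rotate link 1 by +66°: θ ← 53° +66° = 119°
rotate link 1 by -23°: θ ← 119° -23° = 96°
rotate link 1 by -90°: θ ← 96° -90° = 6°
rotate link 1 by +67°: θ ← 6° +67° = 73°
rotate link 1 by +85°: θ ← 73° +85° = 158°
crank pin P = (r cos θ, r sin θ) = (-19.470861, 7.866738)
h = r sin θ − e = 7.866738 − 3 = 4.866738
x = r cos θ + √(L² − h²) = -19.470861 + 145.918864 = 126.448003

126.4480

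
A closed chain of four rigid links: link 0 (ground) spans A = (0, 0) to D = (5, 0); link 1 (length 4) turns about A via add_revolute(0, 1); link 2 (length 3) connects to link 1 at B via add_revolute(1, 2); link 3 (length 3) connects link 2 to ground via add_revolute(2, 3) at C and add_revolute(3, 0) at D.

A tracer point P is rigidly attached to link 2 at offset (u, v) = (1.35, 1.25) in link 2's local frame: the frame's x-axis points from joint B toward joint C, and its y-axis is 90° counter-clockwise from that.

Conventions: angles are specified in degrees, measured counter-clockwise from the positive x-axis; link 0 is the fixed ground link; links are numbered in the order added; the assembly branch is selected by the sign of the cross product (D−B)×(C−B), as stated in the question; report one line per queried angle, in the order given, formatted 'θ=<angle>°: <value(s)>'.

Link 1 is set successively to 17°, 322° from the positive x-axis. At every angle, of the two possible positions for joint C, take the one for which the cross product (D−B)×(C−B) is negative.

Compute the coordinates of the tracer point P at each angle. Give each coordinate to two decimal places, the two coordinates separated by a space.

A=(0,0), D=(5.00,0)
θ=17°: B = A + 4.00·(cos17°, sin17°) = (3.8252, 1.1695)
θ=17°: |BD| = 1.6577
θ=17°: circle(B,3.00) ∩ circle(D,3.00): a=0.8288, h=2.8832
θ=17°:   candidates: C₊=(6.4468,2.6281) cross=4.779; C₋=(2.3785,-1.4586) cross=-4.779
θ=17°:   branch - wants cross < 0 → take C=(2.3785,-1.4586) (cross=-4.779)
θ=17°: ex = (C−B)/|BC| = (-0.4823,-0.8760); ey = (0.8760,-0.4823)
θ=17°: P = B + 1.35·ex + 1.25·ey = (4.2692,-0.6160)
θ=322°: B = A + 4.00·(cos322°, sin322°) = (3.1520, -2.4626)
θ=322°: |BD| = 3.0789
θ=322°: circle(B,3.00) ∩ circle(D,3.00): a=1.5394, h=2.5749
θ=322°:   candidates: C₊=(2.0165,0.3141) cross=7.928; C₋=(6.1356,-2.7768) cross=-7.928
θ=322°:   branch - wants cross < 0 → take C=(6.1356,-2.7768) (cross=-7.928)
θ=322°: ex = (C−B)/|BC| = (0.9945,-0.1047); ey = (0.1047,0.9945)
θ=322°: P = B + 1.35·ex + 1.25·ey = (4.6255,-1.3609)

θ=17°: 4.27 -0.62
θ=322°: 4.63 -1.36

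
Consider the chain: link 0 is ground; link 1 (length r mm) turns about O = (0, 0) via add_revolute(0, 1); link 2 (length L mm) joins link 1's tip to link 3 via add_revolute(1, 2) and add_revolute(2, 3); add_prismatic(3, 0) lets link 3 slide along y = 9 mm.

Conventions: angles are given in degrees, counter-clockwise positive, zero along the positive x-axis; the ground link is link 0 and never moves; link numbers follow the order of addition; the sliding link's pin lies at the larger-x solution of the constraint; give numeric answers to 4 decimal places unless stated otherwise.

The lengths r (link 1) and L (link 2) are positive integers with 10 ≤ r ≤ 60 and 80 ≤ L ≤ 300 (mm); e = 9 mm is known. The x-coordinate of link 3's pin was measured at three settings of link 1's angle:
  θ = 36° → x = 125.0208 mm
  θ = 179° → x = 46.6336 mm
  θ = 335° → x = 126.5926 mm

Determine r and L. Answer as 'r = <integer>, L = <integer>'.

constraint per measurement: (x − r cos θ)² + (r sin θ − e)² = L²
subtracting the θ₁ and θ₂ equations cancels the r² and L² terms:
r = (x₁² − x₂²) / (2[(x₁cos θ₁ + e sin θ₁) − (x₂cos θ₂ + e sin θ₂)]) = 44.0000 → r = 44
L² = (x₁ − r cos θ₁)² + (r sin θ₁ − e)² = 8281.0067 → L = 91.0000 → L = 91
check at θ₃=335°: x = 126.5926 (printed 126.5926) ✓

r = 44, L = 91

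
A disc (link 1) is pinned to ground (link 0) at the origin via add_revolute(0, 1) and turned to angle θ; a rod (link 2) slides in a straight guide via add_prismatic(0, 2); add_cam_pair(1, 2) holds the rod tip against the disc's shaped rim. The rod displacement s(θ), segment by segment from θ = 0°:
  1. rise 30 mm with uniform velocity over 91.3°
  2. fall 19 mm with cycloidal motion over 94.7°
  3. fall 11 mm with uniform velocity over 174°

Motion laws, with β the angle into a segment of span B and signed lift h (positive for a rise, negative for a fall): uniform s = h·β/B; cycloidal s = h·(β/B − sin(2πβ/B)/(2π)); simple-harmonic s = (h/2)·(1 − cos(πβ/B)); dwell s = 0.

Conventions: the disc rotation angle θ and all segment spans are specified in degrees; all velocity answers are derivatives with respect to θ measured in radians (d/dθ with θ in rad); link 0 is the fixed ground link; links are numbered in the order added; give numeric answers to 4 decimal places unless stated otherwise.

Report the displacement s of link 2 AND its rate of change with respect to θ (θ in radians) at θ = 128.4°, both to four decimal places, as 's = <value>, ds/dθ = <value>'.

segment 1 (0° to 91.3°, uniform, h = 30) is passed completely: s = 0.0000 + (30) = 30.0000
θ = 128.4° falls in segment 2 (91.3° to 186°, cycloidal, h = -19): β = 128.4 − 91.3 = 37.1°, B = 94.7°; Δs = -19·(0.3918 − sin(2π·0.3918)/(2π)) = -5.5419; s = 30.0000 − 5.5419 = 24.4581
velocity in seg [91.3°–186°] (cycloidal), θ in radians: β = 37.1° = 0.6475 rad, B = 94.7° = 1.6528 rad; ds/dθ = (h/B)(1 − cos(2πβ/B)) = ((-19)/1.6528)(1 − cos(2π·0.3918)) = -20.433504 mm/rad

s = 24.4581, ds/dθ = -20.4335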